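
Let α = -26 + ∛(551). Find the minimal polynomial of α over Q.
m_α(x) = x^3 + 78x^2 + 2028x + 17025

Set β = α + 26 = ∛(551), so β^3 = 551. Then (α + 26)^3 - 551 = 0, i.e. α is a root of g(x) = (x + 26)^3 - 551 = x^3 + 78x^2 + 2028x + 17025. Since g(x) = h(x + 26) where h(x) = x^3 - 551, and h is irreducible over Q (because 551 is not a perfect cube, so h has no rational root, and a monic cubic with no rational root is irreducible), g is also irreducible (irreducibility is preserved under the substitution x → x + 26). Hence m_α(x) = x^3 + 78x^2 + 2028x + 17025.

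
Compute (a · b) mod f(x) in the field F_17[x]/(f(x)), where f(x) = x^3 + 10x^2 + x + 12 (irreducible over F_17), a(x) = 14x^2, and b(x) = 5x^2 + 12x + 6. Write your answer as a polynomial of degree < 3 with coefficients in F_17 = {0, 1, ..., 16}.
a · b ≡ 13x^2 + 15x + 9 (mod f(x))

Multiply in F_17[x]: a(x)·b(x) = (14x^2)·(5x^2 + 12x + 6) = 2x^4 + 15x^3 + 16x^2. This has degree ≥ 3, so divide by f(x) over F_17: 2x^4 + 15x^3 + 16x^2 = (2x + 12)·(x^3 + 10x^2 + x + 12) + (13x^2 + 15x + 9). Hence a·b ≡ 13x^2 + 15x + 9 (mod f). (F_17[x]/(f) is a field with 17^3 = 4913 elements since f is irreducible of degree 3.)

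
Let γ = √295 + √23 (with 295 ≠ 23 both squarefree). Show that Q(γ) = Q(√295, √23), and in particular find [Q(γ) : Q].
[Q(γ) : Q] = 4 (equivalently, Q(γ) = Q(√295, √23))

Obviously Q(γ) ⊆ Q(√295, √23), and [Q(√295, √23):Q] = 4 (since 295, 23 are distinct squarefree integers > 1 with 6785 not a perfect square). To show equality we compute the minimal polynomial of γ. From γ = √295 + √23: γ^2 = 295 + 2√(6785) + 23 = 318 + 2√(6785), so γ^2 - 318 = 2√(6785); squaring, (γ^2 - 318)^2 = 4·6785, i.e. γ^4 - 636γ^2 + 101124 - 27140 = 0, i.e. γ^4 - 636γ^2 + 73984 = 0. So γ is a root of x^4 - 636x^2 + 73984. This polynomial is irreducible over Q: it has no rational root (each ±√295 ± √23 is irrational), and any factorization into two quadratics over Q would force √(6785) ∈ Q (pairing opposite roots) or √295, √23 ∈ Q (other pairings), all impossible. Hence [Q(γ):Q] = 4 = [Q(√295, √23):Q], so Q(γ) = Q(√295, √23).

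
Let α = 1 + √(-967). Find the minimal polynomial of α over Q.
m_α(x) = x^2 - 2x + 968

From α - 1 = √(-967), squaring gives (α - 1)^2 = -967, i.e. α^2 - 2α + 1 = -967, so α^2 - 2α + 968 = 0. The discriminant of x^2 - 2x + 968 is (-2)^2 - 4·(968) = 4 - 3872 = -3868, and 4·(-967) is not a perfect square in Q since -967 is squarefree and ≠ 1. Hence x^2 - 2x + 968 is irreducible over Q and is the minimal polynomial of α.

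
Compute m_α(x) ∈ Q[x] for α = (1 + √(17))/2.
m_α(x) = x^2 - x - 4

From 2α - 1 = √(17), squaring gives (2α - 1)^2 = 17, i.e. 4α^2 - 4α + 1 = 17, so α^2 - α + (1 - 17)/4 = 0. Since 17 ≡ 1 (mod 4), (1 - 17)/4 = -4 ∈ Z. The polynomial x^2 - x - 4 has discriminant 1 - 4·(-4) = 17, which is not a perfect square in Q (d = 17 is squarefree and ≠ 1), so x^2 - x - 4 is irreducible over Q. It is the minimal polynomial of α.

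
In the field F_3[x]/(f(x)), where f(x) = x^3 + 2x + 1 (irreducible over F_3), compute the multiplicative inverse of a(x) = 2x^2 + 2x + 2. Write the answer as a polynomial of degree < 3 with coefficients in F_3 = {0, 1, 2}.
a(x)^(-1) ≡ x^2 + 2x + 2 (mod f(x))

Since f is irreducible over F_3, F_3[x]/(f) is a field and a(x) ≠ 0 has an inverse. Apply the extended Euclidean algorithm to f(x) and a(x) in F_3[x]: f(x) = (2x + 1)·a(x) + (2x + 2);  a(x) = (x)·(2x + 2) + (2). The last nonzero remainder is the constant 2 = gcd(f, a) in F_3. Back-substituting through the division chain expresses 2 = s(x)·a(x) + t(x)·f(x) with s(x) ≡ 2x^2 + x + 1 (mod f), so (2x^2 + x + 1)·a(x) ≡ 2 (mod f). Multiplying by 2^(-1) ≡ 2 in F_3 gives a(x)^(-1) ≡ 2·(2x^2 + x + 1) ≡ x^2 + 2x + 2 (mod f). Check: (2x^2 + 2x + 2)·(x^2 + 2x + 2) = 2x^4 + x^2 + 2x + 1 ≡ 1 (mod x^3 + 2x + 1).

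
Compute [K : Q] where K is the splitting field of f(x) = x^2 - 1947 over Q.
[K : Q] = 2

f(x) = x^2 - 1947 factors as (x - √1947)(x + √1947). The splitting field is K = Q(√1947). Since 1947 is squarefree and > 1, it is not a perfect square, so x^2 - 1947 is irreducible over Q and [Q(√1947) : Q] = 2. Hence [K : Q] = 2.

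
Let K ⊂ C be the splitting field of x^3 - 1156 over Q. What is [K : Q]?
[K : Q] = 6

The roots of x^3 - 1156 are ∛1156, ω∛1156, ω^2∛1156 where ω = e^(2πi/3) is a primitive cube root of unity, so K = Q(∛1156, ω). Now [Q(∛1156):Q] = 3 (since 1156 is not a perfect cube, x^3 - 1156 is irreducible) and [Q(ω):Q] = 2. Both 2 and 3 divide [K:Q], and [K:Q] ≤ 3·2 = 6, so [K:Q] = 6. (Equivalently: Q(∛1156) ⊂ R but ω ∉ R, so [K : Q(∛1156)] = 2.)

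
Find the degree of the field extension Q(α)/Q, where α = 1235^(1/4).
[Q(α):Q] = 4

α is a root of x^4 - 1235. By Eisenstein's criterion at the prime p = 5 (which divides the constant term 1235 but p^2 = 25 does not, since 1235 is squarefree), x^4 - 1235 is irreducible over Q. Hence [Q(α):Q] = 4.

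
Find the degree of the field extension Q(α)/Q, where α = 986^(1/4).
[Q(α):Q] = 4

α is a root of x^4 - 986. By Eisenstein's criterion at the prime p = 2 (which divides the constant term 986 but p^2 = 4 does not, since 986 is squarefree), x^4 - 986 is irreducible over Q. Hence [Q(α):Q] = 4.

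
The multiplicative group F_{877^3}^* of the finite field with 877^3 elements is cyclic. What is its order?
|F_{877^3}^*| = 674526132

F_{877^3} has 877^3 = 674526133 elements; its multiplicative group consists of all nonzero elements, so |F_{877^3}^*| = 674526133 - 1 = 674526132. (It is cyclic since any finite subgroup of the multiplicative group of a field is cyclic.)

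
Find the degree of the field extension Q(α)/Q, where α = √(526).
[Q(α):Q] = 2

[Q(α):Q] equals the degree of the minimal polynomial of α. Here α^2 = 526 and x^2 - 526 is irreducible (d = 526 is squarefree, ≠ 1, hence not a square), so deg(m_α) = 2. Thus [Q(α):Q] = 2.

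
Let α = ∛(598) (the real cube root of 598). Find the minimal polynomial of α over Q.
m_α(x) = x^3 - 598

α satisfies α^3 = 598, so x^3 - 598 annihilates α. By the rational root test, a rational root p/q (in lowest terms) of x^3 - 598 would satisfy p^3 = 598 q^3, forcing q = 1 and p^3 = 598; but 598 is not a perfect cube, contradiction. A monic cubic over Q with no rational root is irreducible (any nontrivial factorization would include a linear factor). Hence x^3 - 598 is the minimal polynomial of α, and in particular [Q(α):Q] = 3.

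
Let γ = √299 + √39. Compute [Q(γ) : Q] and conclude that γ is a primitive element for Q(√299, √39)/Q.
[Q(γ) : Q] = 4 (equivalently, Q(γ) = Q(√299, √39))

Obviously Q(γ) ⊆ Q(√299, √39), and [Q(√299, √39):Q] = 4 (since 299, 39 are distinct squarefree integers > 1 with 11661 not a perfect square). To show equality we compute the minimal polynomial of γ. From γ = √299 + √39: γ^2 = 299 + 2√(11661) + 39 = 338 + 2√(11661), so γ^2 - 338 = 2√(11661); squaring, (γ^2 - 338)^2 = 4·11661, i.e. γ^4 - 676γ^2 + 114244 - 46644 = 0, i.e. γ^4 - 676γ^2 + 67600 = 0. So γ is a root of x^4 - 676x^2 + 67600. This polynomial is irreducible over Q: it has no rational root (each ±√299 ± √39 is irrational), and any factorization into two quadratics over Q would force √(11661) ∈ Q (pairing opposite roots) or √299, √39 ∈ Q (other pairings), all impossible. Hence [Q(γ):Q] = 4 = [Q(√299, √39):Q], so Q(γ) = Q(√299, √39).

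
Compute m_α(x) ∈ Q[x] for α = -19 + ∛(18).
m_α(x) = x^3 + 57x^2 + 1083x + 6841

Set β = α + 19 = ∛(18), so β^3 = 18. Then (α + 19)^3 - 18 = 0, i.e. α is a root of g(x) = (x + 19)^3 - 18 = x^3 + 57x^2 + 1083x + 6841. Since g(x) = h(x + 19) where h(x) = x^3 - 18, and h is irreducible over Q (because 18 is not a perfect cube, so h has no rational root, and a monic cubic with no rational root is irreducible), g is also irreducible (irreducibility is preserved under the substitution x → x + 19). Hence m_α(x) = x^3 + 57x^2 + 1083x + 6841.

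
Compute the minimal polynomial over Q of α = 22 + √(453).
m_α(x) = x^2 - 44x + 31

From α - 22 = √(453), squaring gives (α - 22)^2 = 453, i.e. α^2 - 44α + 484 = 453, so α^2 - 44α + 31 = 0. The discriminant of x^2 - 44x + 31 is (-44)^2 - 4·(31) = 1936 - 124 = 1812, and 4·(453) is not a perfect square in Q since 453 is squarefree and ≠ 1. Hence x^2 - 44x + 31 is irreducible over Q and is the minimal polynomial of α.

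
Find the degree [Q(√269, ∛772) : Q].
[Q(√269, ∛772) : Q] = 6

Let L = Q(√269, ∛772). Since Q(√269) ⊂ L and [Q(√269):Q] = 2, the tower law gives 2 | [L:Q]. Likewise Q(∛772) ⊂ L with [Q(∛772):Q] = 3 (because 772 is not a perfect cube), so 3 | [L:Q]. As gcd(2,3) = 1, [L:Q] is divisible by 6. Conversely L is generated over Q by √269 and ∛772, so [L:Q] ≤ 2·3 = 6. Therefore [Q(√269, ∛772) : Q] = 6.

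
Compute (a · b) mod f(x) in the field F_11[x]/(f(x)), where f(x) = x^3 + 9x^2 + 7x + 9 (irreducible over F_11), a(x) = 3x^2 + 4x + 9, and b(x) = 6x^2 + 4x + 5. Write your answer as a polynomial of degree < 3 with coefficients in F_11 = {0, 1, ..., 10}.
a · b ≡ 4x^2 + 6x + 2 (mod f(x))

Multiply in F_11[x]: a(x)·b(x) = (3x^2 + 4x + 9)·(6x^2 + 4x + 5) = 7x^4 + 3x^3 + 8x^2 + x + 1. This has degree ≥ 3, so divide by f(x) over F_11: 7x^4 + 3x^3 + 8x^2 + x + 1 = (7x + 6)·(x^3 + 9x^2 + 7x + 9) + (4x^2 + 6x + 2). Hence a·b ≡ 4x^2 + 6x + 2 (mod f). (F_11[x]/(f) is a field with 11^3 = 1331 elements since f is irreducible of degree 3.)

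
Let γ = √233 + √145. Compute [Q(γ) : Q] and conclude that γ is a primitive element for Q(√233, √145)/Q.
[Q(γ) : Q] = 4 (equivalently, Q(γ) = Q(√233, √145))

Obviously Q(γ) ⊆ Q(√233, √145), and [Q(√233, √145):Q] = 4 (since 233, 145 are distinct squarefree integers > 1 with 33785 not a perfect square). To show equality we compute the minimal polynomial of γ. From γ = √233 + √145: γ^2 = 233 + 2√(33785) + 145 = 378 + 2√(33785), so γ^2 - 378 = 2√(33785); squaring, (γ^2 - 378)^2 = 4·33785, i.e. γ^4 - 756γ^2 + 142884 - 135140 = 0, i.e. γ^4 - 756γ^2 + 7744 = 0. So γ is a root of x^4 - 756x^2 + 7744. This polynomial is irreducible over Q: it has no rational root (each ±√233 ± √145 is irrational), and any factorization into two quadratics over Q would force √(33785) ∈ Q (pairing opposite roots) or √233, √145 ∈ Q (other pairings), all impossible. Hence [Q(γ):Q] = 4 = [Q(√233, √145):Q], so Q(γ) = Q(√233, √145).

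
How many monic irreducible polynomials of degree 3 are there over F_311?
There are 10026640 monic irreducible polynomials of degree 3 over F_311

Each element of F_{311^3} that lies in no proper subfield is a root of exactly one monic irreducible of degree 3 over F_311, and each such polynomial has 3 distinct roots in F_{311^3}. By Möbius inversion the count is N_311(3) = (1/3) Σ_{d|3} μ(3/d) · 311^d = (1/3)(μ(3)·311^1 + μ(1)·311^3) = 30079920/3 = 10026640.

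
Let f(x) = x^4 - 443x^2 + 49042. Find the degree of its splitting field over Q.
[K : Q] = 4

Solving the quadratic in x^2: x^2 = (443 ± √(443^2 - 4·49042))/2 = (443 ± √81)/2 = (443 ± 9)/2, giving x^2 = 217 or x^2 = 226. So f(x) = (x^2 - 217)(x^2 - 226) and the roots of f are ±√217, ±√226. Hence the splitting field is K = Q(√217, √226). Since 217 and 226 are distinct squarefree integers > 1, their product 49042 is not a perfect square, so √226 ∉ Q(√217). By the tower law [K:Q] = [Q(√217,√226):Q(√217)] · [Q(√217):Q] = 2 · 2 = 4.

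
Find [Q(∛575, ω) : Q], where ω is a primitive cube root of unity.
[Q(∛575, ω) : Q] = 6

[Q(∛575):Q] = 3 (min poly x^3 - 575, irreducible since 575 is not a perfect cube). [Q(ω):Q] = 2 (min poly x^2 + x + 1). Since Q(∛575) ⊂ R and ω ∉ R, we have ω ∉ Q(∛575), so x^2 + x + 1 remains irreducible over Q(∛575) and [Q(∛575, ω) : Q(∛575)] = 2. By the tower law, [Q(∛575, ω) : Q] = 3 · 2 = 6. (In fact Q(∛575, ω) is the splitting field of x^3 - 575 over Q.)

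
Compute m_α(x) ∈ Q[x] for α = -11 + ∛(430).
m_α(x) = x^3 + 33x^2 + 363x + 901

Set β = α + 11 = ∛(430), so β^3 = 430. Then (α + 11)^3 - 430 = 0, i.e. α is a root of g(x) = (x + 11)^3 - 430 = x^3 + 33x^2 + 363x + 901. Since g(x) = h(x + 11) where h(x) = x^3 - 430, and h is irreducible over Q (because 430 is not a perfect cube, so h has no rational root, and a monic cubic with no rational root is irreducible), g is also irreducible (irreducibility is preserved under the substitution x → x + 11). Hence m_α(x) = x^3 + 33x^2 + 363x + 901.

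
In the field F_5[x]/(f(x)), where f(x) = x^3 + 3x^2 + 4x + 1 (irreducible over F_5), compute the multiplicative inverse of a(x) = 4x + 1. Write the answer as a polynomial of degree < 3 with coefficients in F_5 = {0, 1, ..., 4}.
a(x)^(-1) ≡ 4x^2 + x + 2 (mod f(x))

Since f is irreducible over F_5, F_5[x]/(f) is a field and a(x) ≠ 0 has an inverse. Apply the extended Euclidean algorithm to f(x) and a(x) in F_5[x]: f(x) = (4x^2 + x + 2)·a(x) + (4). The last nonzero remainder is the constant 4 = gcd(f, a) in F_5. Back-substituting through the division chain expresses 4 = s(x)·a(x) + t(x)·f(x) with s(x) ≡ x^2 + 4x + 3 (mod f), so (x^2 + 4x + 3)·a(x) ≡ 4 (mod f). Multiplying by 4^(-1) ≡ 4 in F_5 gives a(x)^(-1) ≡ 4·(x^2 + 4x + 3) ≡ 4x^2 + x + 2 (mod f). Check: (4x + 1)·(4x^2 + x + 2) = x^3 + 3x^2 + 4x + 2 ≡ 1 (mod x^3 + 3x^2 + 4x + 1).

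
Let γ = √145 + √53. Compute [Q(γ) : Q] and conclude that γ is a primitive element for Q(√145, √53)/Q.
[Q(γ) : Q] = 4 (equivalently, Q(γ) = Q(√145, √53))

Obviously Q(γ) ⊆ Q(√145, √53), and [Q(√145, √53):Q] = 4 (since 145, 53 are distinct squarefree integers > 1 with 7685 not a perfect square). To show equality we compute the minimal polynomial of γ. From γ = √145 + √53: γ^2 = 145 + 2√(7685) + 53 = 198 + 2√(7685), so γ^2 - 198 = 2√(7685); squaring, (γ^2 - 198)^2 = 4·7685, i.e. γ^4 - 396γ^2 + 39204 - 30740 = 0, i.e. γ^4 - 396γ^2 + 8464 = 0. So γ is a root of x^4 - 396x^2 + 8464. This polynomial is irreducible over Q: it has no rational root (each ±√145 ± √53 is irrational), and any factorization into two quadratics over Q would force √(7685) ∈ Q (pairing opposite roots) or √145, √53 ∈ Q (other pairings), all impossible. Hence [Q(γ):Q] = 4 = [Q(√145, √53):Q], so Q(γ) = Q(√145, √53).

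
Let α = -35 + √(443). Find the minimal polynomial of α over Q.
m_α(x) = x^2 + 70x + 782

From α + 35 = √(443), squaring gives (α + 35)^2 = 443, i.e. α^2 + 70α + 1225 = 443, so α^2 + 70α + 782 = 0. The discriminant of x^2 + 70x + 782 is (70)^2 - 4·(782) = 4900 - 3128 = 1772, and 4·(443) is not a perfect square in Q since 443 is squarefree and ≠ 1. Hence x^2 + 70x + 782 is irreducible over Q and is the minimal polynomial of α.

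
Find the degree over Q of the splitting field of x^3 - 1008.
[K : Q] = 6

The roots of x^3 - 1008 are ∛1008, ω∛1008, ω^2∛1008 where ω = e^(2πi/3) is a primitive cube root of unity, so K = Q(∛1008, ω). Now [Q(∛1008):Q] = 3 (since 1008 is not a perfect cube, x^3 - 1008 is irreducible) and [Q(ω):Q] = 2. Both 2 and 3 divide [K:Q], and [K:Q] ≤ 3·2 = 6, so [K:Q] = 6. (Equivalently: Q(∛1008) ⊂ R but ω ∉ R, so [K : Q(∛1008)] = 2.)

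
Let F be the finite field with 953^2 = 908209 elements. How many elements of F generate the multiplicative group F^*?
There are φ(908208) = 239616 primitive elements

F_q^* is cyclic of order q - 1 = 908208. A cyclic group of order m has exactly φ(m) generators. Here m = 908208 = 2^4 · 3^2 · 7 · 17 · 53, so the number of primitive elements is φ(908208) = 239616.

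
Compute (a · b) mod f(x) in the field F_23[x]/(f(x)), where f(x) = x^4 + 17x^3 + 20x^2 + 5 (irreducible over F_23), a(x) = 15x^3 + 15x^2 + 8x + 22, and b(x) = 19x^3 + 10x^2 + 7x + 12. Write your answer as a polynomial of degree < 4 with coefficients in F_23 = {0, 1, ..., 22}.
a · b ≡ 10x^3 + 4x^2 + 13x + 7 (mod f(x))

Multiply in F_23[x]: a(x)·b(x) = (15x^3 + 15x^2 + 8x + 22)·(19x^3 + 10x^2 + 7x + 12) = 9x^6 + 21x^5 + 16x^4 + x^3 + 19x^2 + 20x + 11. This has degree ≥ 4, so divide by f(x) over F_23: 9x^6 + 21x^5 + 16x^4 + x^3 + 19x^2 + 20x + 11 = (9x^2 + 6x + 10)·(x^4 + 17x^3 + 20x^2 + 5) + (10x^3 + 4x^2 + 13x + 7). Hence a·b ≡ 10x^3 + 4x^2 + 13x + 7 (mod f). (F_23[x]/(f) is a field with 23^4 = 279841 elements since f is irreducible of degree 4.)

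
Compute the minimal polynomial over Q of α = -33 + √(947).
m_α(x) = x^2 + 66x + 142

From α + 33 = √(947), squaring gives (α + 33)^2 = 947, i.e. α^2 + 66α + 1089 = 947, so α^2 + 66α + 142 = 0. The discriminant of x^2 + 66x + 142 is (66)^2 - 4·(142) = 4356 - 568 = 3788, and 4·(947) is not a perfect square in Q since 947 is squarefree and ≠ 1. Hence x^2 + 66x + 142 is irreducible over Q and is the minimal polynomial of α.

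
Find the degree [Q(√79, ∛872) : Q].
[Q(√79, ∛872) : Q] = 6

Let L = Q(√79, ∛872). Since Q(√79) ⊂ L and [Q(√79):Q] = 2, the tower law gives 2 | [L:Q]. Likewise Q(∛872) ⊂ L with [Q(∛872):Q] = 3 (because 872 is not a perfect cube), so 3 | [L:Q]. As gcd(2,3) = 1, [L:Q] is divisible by 6. Conversely L is generated over Q by √79 and ∛872, so [L:Q] ≤ 2·3 = 6. Therefore [Q(√79, ∛872) : Q] = 6.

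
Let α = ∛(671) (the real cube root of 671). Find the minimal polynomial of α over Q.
m_α(x) = x^3 - 671

α satisfies α^3 = 671, so x^3 - 671 annihilates α. By the rational root test, a rational root p/q (in lowest terms) of x^3 - 671 would satisfy p^3 = 671 q^3, forcing q = 1 and p^3 = 671; but 671 is not a perfect cube, contradiction. A monic cubic over Q with no rational root is irreducible (any nontrivial factorization would include a linear factor). Hence x^3 - 671 is the minimal polynomial of α, and in particular [Q(α):Q] = 3.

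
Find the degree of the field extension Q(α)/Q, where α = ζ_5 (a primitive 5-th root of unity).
[Q(α):Q] = 4

The minimal polynomial of ζ_5 over Q is the 5-th cyclotomic polynomial Φ_5(x), which is irreducible over Q and has degree φ(5) = 4. Hence [Q(α):Q] = φ(5) = 4.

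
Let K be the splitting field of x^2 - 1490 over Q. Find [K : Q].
[K : Q] = 2

f(x) = x^2 - 1490 factors as (x - √1490)(x + √1490). The splitting field is K = Q(√1490). Since 1490 is squarefree and > 1, it is not a perfect square, so x^2 - 1490 is irreducible over Q and [Q(√1490) : Q] = 2. Hence [K : Q] = 2.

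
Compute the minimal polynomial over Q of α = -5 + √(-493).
m_α(x) = x^2 + 10x + 518

From α + 5 = √(-493), squaring gives (α + 5)^2 = -493, i.e. α^2 + 10α + 25 = -493, so α^2 + 10α + 518 = 0. The discriminant of x^2 + 10x + 518 is (10)^2 - 4·(518) = 100 - 2072 = -1972, and 4·(-493) is not a perfect square in Q since -493 is squarefree and ≠ 1. Hence x^2 + 10x + 518 is irreducible over Q and is the minimal polynomial of α.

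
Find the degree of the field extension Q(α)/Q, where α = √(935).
[Q(α):Q] = 2

[Q(α):Q] equals the degree of the minimal polynomial of α. Here α^2 = 935 and x^2 - 935 is irreducible (d = 935 is squarefree, ≠ 1, hence not a square), so deg(m_α) = 2. Thus [Q(α):Q] = 2.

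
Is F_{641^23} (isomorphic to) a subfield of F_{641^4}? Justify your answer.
No: F_{641^23} is not a subfield of F_{641^4}

F_{p^m} embeds in F_{p^n} iff m | n. Here 23 ∤ 4 (since 4 = 0·23 + 4 with remainder 4 ≠ 0), so F_{641^23} is not a subfield of F_{641^4}. Equivalently: if it were, the tower law would give 23 = [F_{641^23}:F_641] dividing [F_{641^4}:F_641] = 4, contradiction.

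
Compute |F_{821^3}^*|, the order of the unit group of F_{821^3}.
|F_{821^3}^*| = 553387660

F_{821^3} has 821^3 = 553387661 elements; its multiplicative group consists of all nonzero elements, so |F_{821^3}^*| = 553387661 - 1 = 553387660. (It is cyclic since any finite subgroup of the multiplicative group of a field is cyclic.)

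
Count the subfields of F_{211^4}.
F_{211^4} has 3 subfields

The subfields of F_{p^n} are exactly the fields F_{p^d} for d | n (each is the fixed field of the unique index-d subgroup of Gal(F_{p^n}/F_p) ≅ Z/nZ). The divisors of n = 4 are {1, 2, 4}, giving 3 subfields: F_{211^1}, F_{211^2}, F_{211^4}.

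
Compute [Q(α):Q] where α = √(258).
[Q(α):Q] = 2

[Q(α):Q] equals the degree of the minimal polynomial of α. Here α^2 = 258 and x^2 - 258 is irreducible (d = 258 is squarefree, ≠ 1, hence not a square), so deg(m_α) = 2. Thus [Q(α):Q] = 2.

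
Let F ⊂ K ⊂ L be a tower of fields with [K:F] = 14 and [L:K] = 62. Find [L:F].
[L:F] = 868

The tower law says that for any tower of field extensions F ⊂ K ⊂ L with finite degrees, [L:F] = [L:K] · [K:F]. Here this gives [L:F] = 62 · 14 = 868.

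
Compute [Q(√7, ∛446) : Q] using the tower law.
[Q(√7, ∛446) : Q] = 6

Let L = Q(√7, ∛446). Since Q(√7) ⊂ L and [Q(√7):Q] = 2, the tower law gives 2 | [L:Q]. Likewise Q(∛446) ⊂ L with [Q(∛446):Q] = 3 (because 446 is not a perfect cube), so 3 | [L:Q]. As gcd(2,3) = 1, [L:Q] is divisible by 6. Conversely L is generated over Q by √7 and ∛446, so [L:Q] ≤ 2·3 = 6. Therefore [Q(√7, ∛446) : Q] = 6.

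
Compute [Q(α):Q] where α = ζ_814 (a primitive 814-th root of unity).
[Q(α):Q] = 360

The minimal polynomial of ζ_814 over Q is the 814-th cyclotomic polynomial Φ_814(x), which is irreducible over Q and has degree φ(814) = 360. Hence [Q(α):Q] = φ(814) = 360.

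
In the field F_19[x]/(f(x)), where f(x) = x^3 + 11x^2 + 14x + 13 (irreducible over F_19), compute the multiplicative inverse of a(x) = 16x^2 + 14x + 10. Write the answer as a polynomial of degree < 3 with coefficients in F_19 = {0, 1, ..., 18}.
a(x)^(-1) ≡ 14x^2 + 18x + 12 (mod f(x))

Since f is irreducible over F_19, F_19[x]/(f) is a field and a(x) ≠ 0 has an inverse. Apply the extended Euclidean algorithm to f(x) and a(x) in F_19[x]: f(x) = (6x + 18)·a(x) + (6x + 4);  a(x) = (9x + 9)·(6x + 4) + (12). The last nonzero remainder is the constant 12 = gcd(f, a) in F_19. Back-substituting through the division chain expresses 12 = s(x)·a(x) + t(x)·f(x) with s(x) ≡ 16x^2 + 7x + 11 (mod f), so (16x^2 + 7x + 11)·a(x) ≡ 12 (mod f). Multiplying by 12^(-1) ≡ 8 in F_19 gives a(x)^(-1) ≡ 8·(16x^2 + 7x + 11) ≡ 14x^2 + 18x + 12 (mod f). Check: (16x^2 + 14x + 10)·(14x^2 + 18x + 12) = 15x^4 + 9x^3 + 14x^2 + 6x + 6 ≡ 1 (mod x^3 + 11x^2 + 14x + 13).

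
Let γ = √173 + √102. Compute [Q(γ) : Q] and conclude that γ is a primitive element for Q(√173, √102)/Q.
[Q(γ) : Q] = 4 (equivalently, Q(γ) = Q(√173, √102))

Obviously Q(γ) ⊆ Q(√173, √102), and [Q(√173, √102):Q] = 4 (since 173, 102 are distinct squarefree integers > 1 with 17646 not a perfect square). To show equality we compute the minimal polynomial of γ. From γ = √173 + √102: γ^2 = 173 + 2√(17646) + 102 = 275 + 2√(17646), so γ^2 - 275 = 2√(17646); squaring, (γ^2 - 275)^2 = 4·17646, i.e. γ^4 - 550γ^2 + 75625 - 70584 = 0, i.e. γ^4 - 550γ^2 + 5041 = 0. So γ is a root of x^4 - 550x^2 + 5041. This polynomial is irreducible over Q: it has no rational root (each ±√173 ± √102 is irrational), and any factorization into two quadratics over Q would force √(17646) ∈ Q (pairing opposite roots) or √173, √102 ∈ Q (other pairings), all impossible. Hence [Q(γ):Q] = 4 = [Q(√173, √102):Q], so Q(γ) = Q(√173, √102).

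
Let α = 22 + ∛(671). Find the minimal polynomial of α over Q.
m_α(x) = x^3 - 66x^2 + 1452x - 11319

Set β = α - 22 = ∛(671), so β^3 = 671. Then (α - 22)^3 - 671 = 0, i.e. α is a root of g(x) = (x - 22)^3 - 671 = x^3 - 66x^2 + 1452x - 11319. Since g(x) = h(x - 22) where h(x) = x^3 - 671, and h is irreducible over Q (because 671 is not a perfect cube, so h has no rational root, and a monic cubic with no rational root is irreducible), g is also irreducible (irreducibility is preserved under the substitution x → x - 22). Hence m_α(x) = x^3 - 66x^2 + 1452x - 11319.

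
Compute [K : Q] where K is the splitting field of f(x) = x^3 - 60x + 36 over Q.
[K : Q] = 6

By the rational root test, any rational root of the monic integer polynomial f(x) = x^3 - 60x + 36 must be an integer dividing the constant term 36, i.e. one of ±{1, 2, 3, 4, 6, 9, 12, 18, 36}. Evaluating: f(1) = -23, f(-1) = 95, f(2) = -76, f(-2) = 148, f(3) = -117, f(-3) = 189, f(4) = -140, f(-4) = 212, f(6) = -108, f(-6) = 180, f(9) = 225, f(-9) = -153, f(12) = 1044, f(-12) = -972, f(18) = 4788, f(-18) = -4716, f(36) = 44532, f(-36) = -44460; none is 0, so f has no rational root and is therefore irreducible over Q (a cubic with no linear factor over a field is irreducible). For an irreducible cubic, the Galois group is A_3 or S_3 according as the discriminant disc(f) = -4a^3 - 27b^2 = -4·(-60)^3 - 27·(36)^2 = 829008 is or is not a square in Q. Here disc(f) = 829008 is not a perfect square in Q, so the Galois group of f over Q is not contained in A_3 and must be all of S_3. The splitting field has degree |S_3| = 6 over Q, so [K : Q] = 6.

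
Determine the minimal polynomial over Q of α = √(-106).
m_α(x) = x^2 + 106

α satisfies α^2 + 106 = 0, so x^2 + 106 annihilates α. Since d = -106 is squarefree and ≠ 1, it is not a perfect square in Q, so x^2 + 106 has no rational root and is therefore irreducible over Q (a degree-2 polynomial over a field is irreducible iff it has no root). Hence m_α(x) = x^2 + 106.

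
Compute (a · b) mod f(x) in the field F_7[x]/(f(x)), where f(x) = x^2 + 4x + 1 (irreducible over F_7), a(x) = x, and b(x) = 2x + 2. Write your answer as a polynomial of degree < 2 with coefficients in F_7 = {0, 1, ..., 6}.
a · b ≡ x + 5 (mod f(x))

Multiply in F_7[x]: a(x)·b(x) = (x)·(2x + 2) = 2x^2 + 2x. This has degree ≥ 2, so divide by f(x) over F_7: 2x^2 + 2x = (2)·(x^2 + 4x + 1) + (x + 5). Hence a·b ≡ x + 5 (mod f). (F_7[x]/(f) is a field with 7^2 = 49 elements since f is irreducible of degree 2.)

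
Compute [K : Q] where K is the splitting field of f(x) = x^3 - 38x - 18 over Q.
[K : Q] = 6

By the rational root test, any rational root of the monic integer polynomial f(x) = x^3 - 38x - 18 must be an integer dividing the constant term -18, i.e. one of ±{1, 2, 3, 6, 9, 18}. Evaluating: f(1) = -55, f(-1) = 19, f(2) = -86, f(-2) = 50, f(3) = -105, f(-3) = 69, f(6) = -30, f(-6) = -6, f(9) = 369, f(-9) = -405, f(18) = 5130, f(-18) = -5166; none is 0, so f has no rational root and is therefore irreducible over Q (a cubic with no linear factor over a field is irreducible). For an irreducible cubic, the Galois group is A_3 or S_3 according as the discriminant disc(f) = -4a^3 - 27b^2 = -4·(-38)^3 - 27·(-18)^2 = 210740 is or is not a square in Q. Here disc(f) = 210740 is not a perfect square in Q, so the Galois group of f over Q is not contained in A_3 and must be all of S_3. The splitting field has degree |S_3| = 6 over Q, so [K : Q] = 6.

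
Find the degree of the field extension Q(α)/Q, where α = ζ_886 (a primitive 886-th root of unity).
[Q(α):Q] = 442

The minimal polynomial of ζ_886 over Q is the 886-th cyclotomic polynomial Φ_886(x), which is irreducible over Q and has degree φ(886) = 442. Hence [Q(α):Q] = φ(886) = 442.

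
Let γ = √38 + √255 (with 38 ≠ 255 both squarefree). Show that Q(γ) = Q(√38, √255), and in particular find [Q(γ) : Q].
[Q(γ) : Q] = 4 (equivalently, Q(γ) = Q(√38, √255))

Obviously Q(γ) ⊆ Q(√38, √255), and [Q(√38, √255):Q] = 4 (since 38, 255 are distinct squarefree integers > 1 with 9690 not a perfect square). To show equality we compute the minimal polynomial of γ. From γ = √38 + √255: γ^2 = 38 + 2√(9690) + 255 = 293 + 2√(9690), so γ^2 - 293 = 2√(9690); squaring, (γ^2 - 293)^2 = 4·9690, i.e. γ^4 - 586γ^2 + 85849 - 38760 = 0, i.e. γ^4 - 586γ^2 + 47089 = 0. So γ is a root of x^4 - 586x^2 + 47089. This polynomial is irreducible over Q: it has no rational root (each ±√38 ± √255 is irrational), and any factorization into two quadratics over Q would force √(9690) ∈ Q (pairing opposite roots) or √38, √255 ∈ Q (other pairings), all impossible. Hence [Q(γ):Q] = 4 = [Q(√38, √255):Q], so Q(γ) = Q(√38, √255).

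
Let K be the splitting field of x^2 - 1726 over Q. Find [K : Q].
[K : Q] = 2

f(x) = x^2 - 1726 factors as (x - √1726)(x + √1726). The splitting field is K = Q(√1726). Since 1726 is squarefree and > 1, it is not a perfect square, so x^2 - 1726 is irreducible over Q and [Q(√1726) : Q] = 2. Hence [K : Q] = 2.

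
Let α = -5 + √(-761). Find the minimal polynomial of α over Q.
m_α(x) = x^2 + 10x + 786

From α + 5 = √(-761), squaring gives (α + 5)^2 = -761, i.e. α^2 + 10α + 25 = -761, so α^2 + 10α + 786 = 0. The discriminant of x^2 + 10x + 786 is (10)^2 - 4·(786) = 100 - 3144 = -3044, and 4·(-761) is not a perfect square in Q since -761 is squarefree and ≠ 1. Hence x^2 + 10x + 786 is irreducible over Q and is the minimal polynomial of α.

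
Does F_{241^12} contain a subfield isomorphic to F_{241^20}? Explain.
No: F_{241^20} is not a subfield of F_{241^12}

F_{p^m} embeds in F_{p^n} iff m | n. Here 20 ∤ 12 (since 12 = 0·20 + 12 with remainder 12 ≠ 0), so F_{241^20} is not a subfield of F_{241^12}. Equivalently: if it were, the tower law would give 20 = [F_{241^20}:F_241] dividing [F_{241^12}:F_241] = 12, contradiction.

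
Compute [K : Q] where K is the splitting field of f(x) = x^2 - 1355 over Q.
[K : Q] = 2

f(x) = x^2 - 1355 factors as (x - √1355)(x + √1355). The splitting field is K = Q(√1355). Since 1355 is squarefree and > 1, it is not a perfect square, so x^2 - 1355 is irreducible over Q and [Q(√1355) : Q] = 2. Hence [K : Q] = 2.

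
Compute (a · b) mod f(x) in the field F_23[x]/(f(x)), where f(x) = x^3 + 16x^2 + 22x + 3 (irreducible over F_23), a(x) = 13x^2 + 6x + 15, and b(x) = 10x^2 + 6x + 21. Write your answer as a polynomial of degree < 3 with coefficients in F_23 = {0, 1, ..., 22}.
a · b ≡ 13x^2 (mod f(x))

Multiply in F_23[x]: a(x)·b(x) = (13x^2 + 6x + 15)·(10x^2 + 6x + 21) = 15x^4 + 22x^2 + 9x + 16. This has degree ≥ 3, so divide by f(x) over F_23: 15x^4 + 22x^2 + 9x + 16 = (15x + 13)·(x^3 + 16x^2 + 22x + 3) + (13x^2). Hence a·b ≡ 13x^2 (mod f). (F_23[x]/(f) is a field with 23^3 = 12167 elements since f is irreducible of degree 3.)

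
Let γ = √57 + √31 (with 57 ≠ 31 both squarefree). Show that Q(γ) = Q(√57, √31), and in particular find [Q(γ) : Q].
[Q(γ) : Q] = 4 (equivalently, Q(γ) = Q(√57, √31))

Obviously Q(γ) ⊆ Q(√57, √31), and [Q(√57, √31):Q] = 4 (since 57, 31 are distinct squarefree integers > 1 with 1767 not a perfect square). To show equality we compute the minimal polynomial of γ. From γ = √57 + √31: γ^2 = 57 + 2√(1767) + 31 = 88 + 2√(1767), so γ^2 - 88 = 2√(1767); squaring, (γ^2 - 88)^2 = 4·1767, i.e. γ^4 - 176γ^2 + 7744 - 7068 = 0, i.e. γ^4 - 176γ^2 + 676 = 0. So γ is a root of x^4 - 176x^2 + 676. This polynomial is irreducible over Q: it has no rational root (each ±√57 ± √31 is irrational), and any factorization into two quadratics over Q would force √(1767) ∈ Q (pairing opposite roots) or √57, √31 ∈ Q (other pairings), all impossible. Hence [Q(γ):Q] = 4 = [Q(√57, √31):Q], so Q(γ) = Q(√57, √31).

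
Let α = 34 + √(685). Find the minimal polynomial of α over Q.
m_α(x) = x^2 - 68x + 471

From α - 34 = √(685), squaring gives (α - 34)^2 = 685, i.e. α^2 - 68α + 1156 = 685, so α^2 - 68α + 471 = 0. The discriminant of x^2 - 68x + 471 is (-68)^2 - 4·(471) = 4624 - 1884 = 2740, and 4·(685) is not a perfect square in Q since 685 is squarefree and ≠ 1. Hence x^2 - 68x + 471 is irreducible over Q and is the minimal polynomial of α.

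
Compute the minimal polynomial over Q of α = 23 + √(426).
m_α(x) = x^2 - 46x + 103

From α - 23 = √(426), squaring gives (α - 23)^2 = 426, i.e. α^2 - 46α + 529 = 426, so α^2 - 46α + 103 = 0. The discriminant of x^2 - 46x + 103 is (-46)^2 - 4·(103) = 2116 - 412 = 1704, and 4·(426) is not a perfect square in Q since 426 is squarefree and ≠ 1. Hence x^2 - 46x + 103 is irreducible over Q and is the minimal polynomial of α.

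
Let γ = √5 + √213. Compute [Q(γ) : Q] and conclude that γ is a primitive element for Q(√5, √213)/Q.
[Q(γ) : Q] = 4 (equivalently, Q(γ) = Q(√5, √213))

Obviously Q(γ) ⊆ Q(√5, √213), and [Q(√5, √213):Q] = 4 (since 5, 213 are distinct squarefree integers > 1 with 1065 not a perfect square). To show equality we compute the minimal polynomial of γ. From γ = √5 + √213: γ^2 = 5 + 2√(1065) + 213 = 218 + 2√(1065), so γ^2 - 218 = 2√(1065); squaring, (γ^2 - 218)^2 = 4·1065, i.e. γ^4 - 436γ^2 + 47524 - 4260 = 0, i.e. γ^4 - 436γ^2 + 43264 = 0. So γ is a root of x^4 - 436x^2 + 43264. This polynomial is irreducible over Q: it has no rational root (each ±√5 ± √213 is irrational), and any factorization into two quadratics over Q would force √(1065) ∈ Q (pairing opposite roots) or √5, √213 ∈ Q (other pairings), all impossible. Hence [Q(γ):Q] = 4 = [Q(√5, √213):Q], so Q(γ) = Q(√5, √213).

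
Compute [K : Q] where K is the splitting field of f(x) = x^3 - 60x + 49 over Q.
[K : Q] = 6

By the rational root test, any rational root of the monic integer polynomial f(x) = x^3 - 60x + 49 must be an integer dividing the constant term 49, i.e. one of ±{1, 7, 49}. Evaluating: f(1) = -10, f(-1) = 108, f(7) = -28, f(-7) = 126, f(49) = 114758, f(-49) = -114660; none is 0, so f has no rational root and is therefore irreducible over Q (a cubic with no linear factor over a field is irreducible). For an irreducible cubic, the Galois group is A_3 or S_3 according as the discriminant disc(f) = -4a^3 - 27b^2 = -4·(-60)^3 - 27·(49)^2 = 799173 is or is not a square in Q. Here disc(f) = 799173 is not a perfect square in Q, so the Galois group of f over Q is not contained in A_3 and must be all of S_3. The splitting field has degree |S_3| = 6 over Q, so [K : Q] = 6.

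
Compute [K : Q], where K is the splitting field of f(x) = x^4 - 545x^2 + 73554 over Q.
[K : Q] = 4

Solving the quadratic in x^2: x^2 = (545 ± √(545^2 - 4·73554))/2 = (545 ± √2809)/2 = (545 ± 53)/2, giving x^2 = 246 or x^2 = 299. So f(x) = (x^2 - 246)(x^2 - 299) and the roots of f are ±√246, ±√299. Hence the splitting field is K = Q(√246, √299). Since 246 and 299 are distinct squarefree integers > 1, their product 73554 is not a perfect square, so √299 ∉ Q(√246). By the tower law [K:Q] = [Q(√246,√299):Q(√246)] · [Q(√246):Q] = 2 · 2 = 4.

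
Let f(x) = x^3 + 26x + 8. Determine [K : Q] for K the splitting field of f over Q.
[K : Q] = 6

By the rational root test, any rational root of the monic integer polynomial f(x) = x^3 + 26x + 8 must be an integer dividing the constant term 8, i.e. one of ±{1, 2, 4, 8}. Evaluating: f(1) = 35, f(-1) = -19, f(2) = 68, f(-2) = -52, f(4) = 176, f(-4) = -160, f(8) = 728, f(-8) = -712; none is 0, so f has no rational root and is therefore irreducible over Q (a cubic with no linear factor over a field is irreducible). For an irreducible cubic, the Galois group is A_3 or S_3 according as the discriminant disc(f) = -4a^3 - 27b^2 = -4·(26)^3 - 27·(8)^2 = -72032 is or is not a square in Q. Here disc(f) = -72032 is not a perfect square in Q, so the Galois group of f over Q is not contained in A_3 and must be all of S_3. The splitting field has degree |S_3| = 6 over Q, so [K : Q] = 6.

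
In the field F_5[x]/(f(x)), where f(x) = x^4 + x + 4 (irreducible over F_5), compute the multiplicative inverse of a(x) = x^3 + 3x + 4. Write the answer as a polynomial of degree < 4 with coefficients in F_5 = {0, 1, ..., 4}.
a(x)^(-1) ≡ 2x^3 + 4x^2 + 2x + 2 (mod f(x))

Since f is irreducible over F_5, F_5[x]/(f) is a field and a(x) ≠ 0 has an inverse. Apply the extended Euclidean algorithm to f(x) and a(x) in F_5[x]: f(x) = (x)·a(x) + (2x^2 + 2x + 4);  a(x) = (3x + 2)·(2x^2 + 2x + 4) + (2x + 1);  (2x^2 + 2x + 4) = (x + 3)·(2x + 1) + (1). The last nonzero remainder is the constant 1 = gcd(f, a) in F_5. Back-substituting through the division chain expresses 1 = s(x)·a(x) + t(x)·f(x) with s(x) ≡ 2x^3 + 4x^2 + 2x + 2 (mod f), so a(x)^(-1) ≡ s(x) = 2x^3 + 4x^2 + 2x + 2 (mod f). Check: (x^3 + 3x + 4)·(2x^3 + 4x^2 + 2x + 2) = 2x^6 + 4x^5 + 3x^4 + 2x^3 + 2x^2 + 4x + 3 ≡ 1 (mod x^4 + x + 4).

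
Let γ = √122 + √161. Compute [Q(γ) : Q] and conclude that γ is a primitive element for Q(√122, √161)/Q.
[Q(γ) : Q] = 4 (equivalently, Q(γ) = Q(√122, √161))

Obviously Q(γ) ⊆ Q(√122, √161), and [Q(√122, √161):Q] = 4 (since 122, 161 are distinct squarefree integers > 1 with 19642 not a perfect square). To show equality we compute the minimal polynomial of γ. From γ = √122 + √161: γ^2 = 122 + 2√(19642) + 161 = 283 + 2√(19642), so γ^2 - 283 = 2√(19642); squaring, (γ^2 - 283)^2 = 4·19642, i.e. γ^4 - 566γ^2 + 80089 - 78568 = 0, i.e. γ^4 - 566γ^2 + 1521 = 0. So γ is a root of x^4 - 566x^2 + 1521. This polynomial is irreducible over Q: it has no rational root (each ±√122 ± √161 is irrational), and any factorization into two quadratics over Q would force √(19642) ∈ Q (pairing opposite roots) or √122, √161 ∈ Q (other pairings), all impossible. Hence [Q(γ):Q] = 4 = [Q(√122, √161):Q], so Q(γ) = Q(√122, √161).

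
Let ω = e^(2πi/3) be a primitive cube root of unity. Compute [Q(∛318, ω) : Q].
[Q(∛318, ω) : Q] = 6

[Q(∛318):Q] = 3 (min poly x^3 - 318, irreducible since 318 is not a perfect cube). [Q(ω):Q] = 2 (min poly x^2 + x + 1). Since Q(∛318) ⊂ R and ω ∉ R, we have ω ∉ Q(∛318), so x^2 + x + 1 remains irreducible over Q(∛318) and [Q(∛318, ω) : Q(∛318)] = 2. By the tower law, [Q(∛318, ω) : Q] = 3 · 2 = 6. (In fact Q(∛318, ω) is the splitting field of x^3 - 318 over Q.)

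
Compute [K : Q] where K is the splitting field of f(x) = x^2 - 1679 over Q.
[K : Q] = 2

f(x) = x^2 - 1679 factors as (x - √1679)(x + √1679). The splitting field is K = Q(√1679). Since 1679 is squarefree and > 1, it is not a perfect square, so x^2 - 1679 is irreducible over Q and [Q(√1679) : Q] = 2. Hence [K : Q] = 2.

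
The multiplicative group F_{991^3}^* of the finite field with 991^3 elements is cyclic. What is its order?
|F_{991^3}^*| = 973242270

F_{991^3} has 991^3 = 973242271 elements; its multiplicative group consists of all nonzero elements, so |F_{991^3}^*| = 973242271 - 1 = 973242270. (It is cyclic since any finite subgroup of the multiplicative group of a field is cyclic.)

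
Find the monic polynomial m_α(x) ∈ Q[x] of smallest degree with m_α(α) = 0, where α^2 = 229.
m_α(x) = x^2 - 229

α satisfies α^2 - 229 = 0, so x^2 - 229 annihilates α. Since d = 229 is squarefree and ≠ 1, it is not a perfect square in Q, so x^2 - 229 has no rational root and is therefore irreducible over Q (a degree-2 polynomial over a field is irreducible iff it has no root). Hence m_α(x) = x^2 - 229.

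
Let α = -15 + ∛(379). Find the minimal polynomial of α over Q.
m_α(x) = x^3 + 45x^2 + 675x + 2996

Set β = α + 15 = ∛(379), so β^3 = 379. Then (α + 15)^3 - 379 = 0, i.e. α is a root of g(x) = (x + 15)^3 - 379 = x^3 + 45x^2 + 675x + 2996. Since g(x) = h(x + 15) where h(x) = x^3 - 379, and h is irreducible over Q (because 379 is not a perfect cube, so h has no rational root, and a monic cubic with no rational root is irreducible), g is also irreducible (irreducibility is preserved under the substitution x → x + 15). Hence m_α(x) = x^3 + 45x^2 + 675x + 2996.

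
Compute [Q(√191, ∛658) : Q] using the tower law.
[Q(√191, ∛658) : Q] = 6

Let L = Q(√191, ∛658). Since Q(√191) ⊂ L and [Q(√191):Q] = 2, the tower law gives 2 | [L:Q]. Likewise Q(∛658) ⊂ L with [Q(∛658):Q] = 3 (because 658 is not a perfect cube), so 3 | [L:Q]. As gcd(2,3) = 1, [L:Q] is divisible by 6. Conversely L is generated over Q by √191 and ∛658, so [L:Q] ≤ 2·3 = 6. Therefore [Q(√191, ∛658) : Q] = 6.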